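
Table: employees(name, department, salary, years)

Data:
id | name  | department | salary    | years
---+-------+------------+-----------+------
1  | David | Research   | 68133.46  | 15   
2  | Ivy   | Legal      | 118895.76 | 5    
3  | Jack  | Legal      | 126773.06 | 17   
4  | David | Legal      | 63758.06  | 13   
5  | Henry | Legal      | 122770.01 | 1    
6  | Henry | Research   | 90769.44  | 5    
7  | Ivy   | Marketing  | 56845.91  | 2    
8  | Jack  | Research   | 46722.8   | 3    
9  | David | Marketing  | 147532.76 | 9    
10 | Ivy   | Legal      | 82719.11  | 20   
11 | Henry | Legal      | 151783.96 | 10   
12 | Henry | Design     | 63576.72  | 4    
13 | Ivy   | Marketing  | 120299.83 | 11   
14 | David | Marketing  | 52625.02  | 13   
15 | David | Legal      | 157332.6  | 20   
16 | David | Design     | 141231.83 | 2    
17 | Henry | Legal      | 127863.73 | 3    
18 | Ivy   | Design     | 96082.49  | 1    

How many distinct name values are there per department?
SELECT department, COUNT(DISTINCT name)
FROM employees
GROUP BY department

Result:
  Design: 3 distinct
  Legal: 4 distinct
  Marketing: 2 distinct
  Research: 3 distinct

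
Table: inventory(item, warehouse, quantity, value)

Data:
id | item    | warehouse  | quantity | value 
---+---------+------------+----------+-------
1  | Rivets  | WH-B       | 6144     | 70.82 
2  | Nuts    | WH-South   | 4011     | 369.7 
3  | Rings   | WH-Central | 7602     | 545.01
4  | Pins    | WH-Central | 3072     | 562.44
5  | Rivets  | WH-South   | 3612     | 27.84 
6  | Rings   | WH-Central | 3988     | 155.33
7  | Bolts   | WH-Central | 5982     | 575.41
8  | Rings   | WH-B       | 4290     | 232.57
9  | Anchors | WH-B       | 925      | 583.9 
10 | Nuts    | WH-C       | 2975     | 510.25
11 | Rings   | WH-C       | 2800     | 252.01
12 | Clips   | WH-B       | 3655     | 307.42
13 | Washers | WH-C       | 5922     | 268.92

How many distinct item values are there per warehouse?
SELECT warehouse, COUNT(DISTINCT item)
FROM inventory
GROUP BY warehouse

Result:
  WH-B: 4 distinct
  WH-C: 3 distinct
  WH-Central: 3 distinct
  WH-South: 2 distinct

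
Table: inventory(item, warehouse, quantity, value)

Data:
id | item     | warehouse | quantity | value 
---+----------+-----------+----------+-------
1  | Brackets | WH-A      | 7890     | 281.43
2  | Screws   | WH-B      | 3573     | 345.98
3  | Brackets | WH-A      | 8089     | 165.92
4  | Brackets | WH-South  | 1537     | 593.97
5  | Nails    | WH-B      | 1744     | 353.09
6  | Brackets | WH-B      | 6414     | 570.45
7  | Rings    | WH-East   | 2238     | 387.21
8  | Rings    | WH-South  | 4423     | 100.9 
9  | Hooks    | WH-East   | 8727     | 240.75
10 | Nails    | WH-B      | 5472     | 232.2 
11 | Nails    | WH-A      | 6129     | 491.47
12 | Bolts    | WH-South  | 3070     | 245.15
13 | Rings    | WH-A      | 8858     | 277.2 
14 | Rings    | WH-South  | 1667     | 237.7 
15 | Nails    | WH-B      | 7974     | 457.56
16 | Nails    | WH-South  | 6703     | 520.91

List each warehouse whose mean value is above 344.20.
SELECT warehouse, AVG(value)
FROM inventory
GROUP BY warehouse
HAVING AVG(value) > 344.20

Result:
  WH-B: avg=391.86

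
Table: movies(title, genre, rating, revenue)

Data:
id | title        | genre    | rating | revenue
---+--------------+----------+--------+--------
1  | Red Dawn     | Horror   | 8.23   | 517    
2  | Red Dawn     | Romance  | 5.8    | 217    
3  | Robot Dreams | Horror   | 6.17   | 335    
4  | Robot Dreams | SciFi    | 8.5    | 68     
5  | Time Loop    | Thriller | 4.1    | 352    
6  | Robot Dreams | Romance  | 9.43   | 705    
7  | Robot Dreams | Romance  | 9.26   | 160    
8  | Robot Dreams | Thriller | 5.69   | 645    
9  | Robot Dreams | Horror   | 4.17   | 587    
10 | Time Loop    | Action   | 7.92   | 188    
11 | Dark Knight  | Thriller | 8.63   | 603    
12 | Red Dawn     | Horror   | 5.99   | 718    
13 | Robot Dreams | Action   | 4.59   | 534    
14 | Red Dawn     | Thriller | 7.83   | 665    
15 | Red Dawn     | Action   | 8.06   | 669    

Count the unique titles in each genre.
SELECT genre, COUNT(DISTINCT title)
FROM movies
GROUP BY genre

Result:
  Action: 3 distinct
  Horror: 2 distinct
  Romance: 2 distinct
  SciFi: 1 distinct
  Thriller: 4 distinct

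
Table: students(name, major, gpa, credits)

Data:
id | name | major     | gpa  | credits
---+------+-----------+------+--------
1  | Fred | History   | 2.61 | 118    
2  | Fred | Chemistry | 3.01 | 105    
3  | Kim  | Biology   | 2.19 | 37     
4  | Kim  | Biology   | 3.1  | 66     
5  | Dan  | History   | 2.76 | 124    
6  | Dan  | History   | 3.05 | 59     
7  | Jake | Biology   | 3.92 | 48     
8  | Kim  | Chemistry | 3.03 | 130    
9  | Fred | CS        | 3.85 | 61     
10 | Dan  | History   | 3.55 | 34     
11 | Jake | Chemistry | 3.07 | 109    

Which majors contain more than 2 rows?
SELECT major, COUNT(*) as cnt
FROM students
GROUP BY major
HAVING COUNT(*) > 2

Result:
  Biology: 3
  Chemistry: 3
  History: 4

Note: HAVING filters groups after aggregation, WHERE filters rows before.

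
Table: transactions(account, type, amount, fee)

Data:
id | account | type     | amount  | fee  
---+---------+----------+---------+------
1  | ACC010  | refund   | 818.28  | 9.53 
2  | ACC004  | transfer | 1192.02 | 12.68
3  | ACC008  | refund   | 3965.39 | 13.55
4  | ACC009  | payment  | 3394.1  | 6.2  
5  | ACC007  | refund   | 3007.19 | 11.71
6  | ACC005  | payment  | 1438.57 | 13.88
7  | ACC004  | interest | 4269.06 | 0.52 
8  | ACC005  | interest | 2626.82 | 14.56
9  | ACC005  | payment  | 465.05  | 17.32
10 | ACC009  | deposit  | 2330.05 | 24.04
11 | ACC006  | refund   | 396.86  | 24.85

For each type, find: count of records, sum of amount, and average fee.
SELECT type,
       COUNT(*) as cnt,
       SUM(amount) as total_amount,
       AVG(fee) as avg_fee
FROM transactions
GROUP BY type

Result:
  deposit: 1 records, 2330.05 total amount, 24.04 avg fee
  interest: 2 records, 6895.88 total amount, 7.54 avg fee
  payment: 3 records, 5297.72 total amount, 12.47 avg fee
  refund: 4 records, 8187.72 total amount, 14.91 avg fee
  transfer: 1 records, 1192.02 total amount, 12.68 avg fee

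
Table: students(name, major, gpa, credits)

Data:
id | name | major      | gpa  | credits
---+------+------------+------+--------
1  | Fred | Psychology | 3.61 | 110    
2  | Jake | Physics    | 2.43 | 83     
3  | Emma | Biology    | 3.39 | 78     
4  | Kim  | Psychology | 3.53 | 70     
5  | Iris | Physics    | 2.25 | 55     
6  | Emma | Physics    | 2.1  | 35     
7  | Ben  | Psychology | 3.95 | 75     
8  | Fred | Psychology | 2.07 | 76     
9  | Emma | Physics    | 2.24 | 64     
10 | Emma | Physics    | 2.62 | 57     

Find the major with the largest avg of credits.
SELECT major, AVG(credits) as val
FROM students
GROUP BY major
ORDER BY val DESC
LIMIT 1

Result: Psychology with avg(credits) = 82.75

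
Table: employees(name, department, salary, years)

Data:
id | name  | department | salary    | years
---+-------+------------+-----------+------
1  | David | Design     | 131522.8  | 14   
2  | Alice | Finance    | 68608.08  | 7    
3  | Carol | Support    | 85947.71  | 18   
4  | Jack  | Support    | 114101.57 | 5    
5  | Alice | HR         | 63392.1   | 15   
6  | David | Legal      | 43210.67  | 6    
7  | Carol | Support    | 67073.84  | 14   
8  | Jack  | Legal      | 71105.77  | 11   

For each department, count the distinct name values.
SELECT department, COUNT(DISTINCT name)
FROM employees
GROUP BY department

Result:
  Design: 1 distinct
  Finance: 1 distinct
  HR: 1 distinct
  Legal: 2 distinct
  Support: 2 distinct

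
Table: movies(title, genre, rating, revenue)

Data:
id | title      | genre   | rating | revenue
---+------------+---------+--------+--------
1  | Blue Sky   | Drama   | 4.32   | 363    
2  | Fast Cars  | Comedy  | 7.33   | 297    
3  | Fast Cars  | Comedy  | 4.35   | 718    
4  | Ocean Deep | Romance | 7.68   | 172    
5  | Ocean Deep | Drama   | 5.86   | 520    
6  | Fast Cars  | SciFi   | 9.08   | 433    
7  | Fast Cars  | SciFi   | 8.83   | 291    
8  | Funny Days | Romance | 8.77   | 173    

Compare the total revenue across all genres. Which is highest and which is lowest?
SELECT genre, SUM(revenue)
FROM movies
GROUP BY genre
ORDER BY SUM(revenue)

All groups:
  Romance: 345
  SciFi: 724
  Drama: 883
  Comedy: 1015

Highest: Comedy (1015)
Lowest: Romance (345)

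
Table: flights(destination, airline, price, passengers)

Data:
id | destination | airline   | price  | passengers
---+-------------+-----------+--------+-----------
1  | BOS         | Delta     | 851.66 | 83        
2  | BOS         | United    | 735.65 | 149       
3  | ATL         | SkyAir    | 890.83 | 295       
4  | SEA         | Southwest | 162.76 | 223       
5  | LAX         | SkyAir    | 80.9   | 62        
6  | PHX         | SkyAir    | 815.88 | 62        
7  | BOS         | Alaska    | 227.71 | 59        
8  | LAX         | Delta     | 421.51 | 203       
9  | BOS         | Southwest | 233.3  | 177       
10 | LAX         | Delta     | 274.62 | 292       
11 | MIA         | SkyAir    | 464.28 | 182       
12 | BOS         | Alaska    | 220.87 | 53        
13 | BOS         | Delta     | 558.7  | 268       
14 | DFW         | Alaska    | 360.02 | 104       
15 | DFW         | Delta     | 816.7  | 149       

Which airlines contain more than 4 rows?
SELECT airline, COUNT(*) as cnt
FROM flights
GROUP BY airline
HAVING COUNT(*) > 4

Result:
  Delta: 5

Note: HAVING filters groups after aggregation, WHERE filters rows before.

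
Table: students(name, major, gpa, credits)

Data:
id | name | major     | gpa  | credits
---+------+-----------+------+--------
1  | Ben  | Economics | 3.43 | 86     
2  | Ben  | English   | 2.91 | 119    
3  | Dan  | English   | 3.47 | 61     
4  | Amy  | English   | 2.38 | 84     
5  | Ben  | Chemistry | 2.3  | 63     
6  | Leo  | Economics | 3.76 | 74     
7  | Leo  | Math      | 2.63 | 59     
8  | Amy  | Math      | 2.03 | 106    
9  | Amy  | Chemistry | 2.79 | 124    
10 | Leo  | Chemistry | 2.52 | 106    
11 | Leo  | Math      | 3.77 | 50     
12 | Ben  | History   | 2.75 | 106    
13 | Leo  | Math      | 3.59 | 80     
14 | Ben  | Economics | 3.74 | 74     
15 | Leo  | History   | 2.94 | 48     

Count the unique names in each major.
SELECT major, COUNT(DISTINCT name)
FROM students
GROUP BY major

Result:
  Chemistry: 3 distinct
  Economics: 2 distinct
  English: 3 distinct
  History: 2 distinct
  Math: 2 distinct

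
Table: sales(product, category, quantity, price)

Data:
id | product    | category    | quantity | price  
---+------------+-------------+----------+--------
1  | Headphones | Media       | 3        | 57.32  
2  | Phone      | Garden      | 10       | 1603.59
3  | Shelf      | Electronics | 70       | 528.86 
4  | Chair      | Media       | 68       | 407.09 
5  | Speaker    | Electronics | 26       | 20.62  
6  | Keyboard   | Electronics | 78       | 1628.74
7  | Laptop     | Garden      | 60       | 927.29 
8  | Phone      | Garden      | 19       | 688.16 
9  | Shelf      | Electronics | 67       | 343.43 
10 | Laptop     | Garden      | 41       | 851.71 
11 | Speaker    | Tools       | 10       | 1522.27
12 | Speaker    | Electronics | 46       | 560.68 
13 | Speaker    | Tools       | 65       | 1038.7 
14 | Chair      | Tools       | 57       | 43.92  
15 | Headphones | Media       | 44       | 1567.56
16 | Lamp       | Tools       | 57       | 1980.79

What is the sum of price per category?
SELECT category, SUM(price) as result
FROM sales
GROUP BY category

Result:
  Electronics: 3082.33
  Garden: 4070.75
  Media: 2031.97
  Tools: 4585.68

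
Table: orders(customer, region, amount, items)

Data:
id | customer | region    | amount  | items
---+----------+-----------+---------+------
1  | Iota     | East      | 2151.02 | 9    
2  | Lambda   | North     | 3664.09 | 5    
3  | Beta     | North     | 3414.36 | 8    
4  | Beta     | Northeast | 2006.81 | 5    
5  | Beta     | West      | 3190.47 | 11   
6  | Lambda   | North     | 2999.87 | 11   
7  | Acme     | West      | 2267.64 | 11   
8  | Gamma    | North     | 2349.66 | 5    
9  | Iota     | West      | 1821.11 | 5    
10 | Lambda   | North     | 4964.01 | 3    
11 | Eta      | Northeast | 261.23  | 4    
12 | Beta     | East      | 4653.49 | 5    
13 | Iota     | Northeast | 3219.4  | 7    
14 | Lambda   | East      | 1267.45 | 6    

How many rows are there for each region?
SELECT region, COUNT(*) as count
FROM orders
GROUP BY region

Result:
  East: 3
  North: 5
  Northeast: 3
  West: 3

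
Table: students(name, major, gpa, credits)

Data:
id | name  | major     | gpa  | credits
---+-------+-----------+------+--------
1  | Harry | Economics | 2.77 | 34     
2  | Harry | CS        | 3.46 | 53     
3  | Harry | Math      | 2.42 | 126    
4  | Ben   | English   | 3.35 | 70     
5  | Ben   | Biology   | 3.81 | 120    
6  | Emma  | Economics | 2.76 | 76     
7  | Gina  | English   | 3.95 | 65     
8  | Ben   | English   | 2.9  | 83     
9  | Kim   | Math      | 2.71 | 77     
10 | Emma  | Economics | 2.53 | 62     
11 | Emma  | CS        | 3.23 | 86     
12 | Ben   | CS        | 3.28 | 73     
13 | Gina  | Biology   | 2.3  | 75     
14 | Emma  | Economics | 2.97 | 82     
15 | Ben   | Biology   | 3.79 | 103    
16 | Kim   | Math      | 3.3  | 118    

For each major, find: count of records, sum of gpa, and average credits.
SELECT major,
       COUNT(*) as cnt,
       SUM(gpa) as total_gpa,
       AVG(credits) as avg_credits
FROM students
GROUP BY major

Result:
  Biology: 3 records, 9.90 total gpa, 99.33 avg credits
  CS: 3 records, 9.97 total gpa, 70.67 avg credits
  Economics: 4 records, 11.03 total gpa, 63.50 avg credits
  English: 3 records, 10.20 total gpa, 72.67 avg credits
  Math: 3 records, 8.43 total gpa, 107.00 avg credits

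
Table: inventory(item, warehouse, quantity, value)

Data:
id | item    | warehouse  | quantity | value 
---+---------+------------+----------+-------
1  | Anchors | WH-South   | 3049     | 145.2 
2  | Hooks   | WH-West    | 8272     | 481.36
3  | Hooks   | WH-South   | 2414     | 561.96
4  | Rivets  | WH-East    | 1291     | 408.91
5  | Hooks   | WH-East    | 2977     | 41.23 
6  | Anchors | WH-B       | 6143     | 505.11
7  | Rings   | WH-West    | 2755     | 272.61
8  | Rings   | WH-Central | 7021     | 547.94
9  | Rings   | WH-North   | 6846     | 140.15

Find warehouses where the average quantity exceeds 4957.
SELECT warehouse, AVG(quantity)
FROM inventory
GROUP BY warehouse
HAVING AVG(quantity) > 4957

Result:
  WH-B: avg=6143.00
  WH-Central: avg=7021.00
  WH-North: avg=6846.00
  WH-West: avg=5513.50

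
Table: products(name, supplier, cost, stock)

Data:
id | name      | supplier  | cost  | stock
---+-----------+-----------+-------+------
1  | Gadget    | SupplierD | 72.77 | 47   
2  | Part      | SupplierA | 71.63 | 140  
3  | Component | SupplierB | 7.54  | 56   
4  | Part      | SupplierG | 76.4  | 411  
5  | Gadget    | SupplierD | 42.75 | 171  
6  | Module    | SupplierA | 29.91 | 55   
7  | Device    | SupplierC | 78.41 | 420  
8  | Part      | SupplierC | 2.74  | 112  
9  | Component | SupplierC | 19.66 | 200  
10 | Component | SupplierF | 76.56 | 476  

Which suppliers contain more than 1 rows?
SELECT supplier, COUNT(*) as cnt
FROM products
GROUP BY supplier
HAVING COUNT(*) > 1

Result:
  SupplierA: 2
  SupplierC: 3
  SupplierD: 2

Note: HAVING filters groups after aggregation, WHERE filters rows before.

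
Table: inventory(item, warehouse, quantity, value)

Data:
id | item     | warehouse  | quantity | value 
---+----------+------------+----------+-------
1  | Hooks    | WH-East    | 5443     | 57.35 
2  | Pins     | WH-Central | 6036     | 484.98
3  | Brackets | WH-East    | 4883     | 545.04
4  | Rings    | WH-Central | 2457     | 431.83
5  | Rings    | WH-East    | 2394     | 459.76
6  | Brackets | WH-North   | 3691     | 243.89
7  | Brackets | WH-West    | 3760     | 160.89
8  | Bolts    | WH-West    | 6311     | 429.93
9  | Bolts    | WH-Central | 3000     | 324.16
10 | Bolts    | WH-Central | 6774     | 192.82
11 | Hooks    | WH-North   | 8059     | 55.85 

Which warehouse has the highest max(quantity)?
SELECT warehouse, MAX(quantity) as val
FROM inventory
GROUP BY warehouse
ORDER BY val DESC
LIMIT 1

Result: WH-North with max(quantity) = 8059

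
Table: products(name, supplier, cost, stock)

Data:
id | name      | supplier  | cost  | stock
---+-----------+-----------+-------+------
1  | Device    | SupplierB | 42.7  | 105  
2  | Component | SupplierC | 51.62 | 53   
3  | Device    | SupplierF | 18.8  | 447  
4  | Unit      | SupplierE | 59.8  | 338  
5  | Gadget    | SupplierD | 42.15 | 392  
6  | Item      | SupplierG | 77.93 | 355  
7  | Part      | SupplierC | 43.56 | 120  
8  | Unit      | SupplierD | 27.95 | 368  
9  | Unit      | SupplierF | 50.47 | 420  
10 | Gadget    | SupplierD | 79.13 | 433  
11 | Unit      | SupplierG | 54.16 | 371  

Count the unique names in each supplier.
SELECT supplier, COUNT(DISTINCT name)
FROM products
GROUP BY supplier

Result:
  SupplierB: 1 distinct
  SupplierC: 2 distinct
  SupplierD: 2 distinct
  SupplierE: 1 distinct
  SupplierF: 2 distinct
  SupplierG: 2 distinct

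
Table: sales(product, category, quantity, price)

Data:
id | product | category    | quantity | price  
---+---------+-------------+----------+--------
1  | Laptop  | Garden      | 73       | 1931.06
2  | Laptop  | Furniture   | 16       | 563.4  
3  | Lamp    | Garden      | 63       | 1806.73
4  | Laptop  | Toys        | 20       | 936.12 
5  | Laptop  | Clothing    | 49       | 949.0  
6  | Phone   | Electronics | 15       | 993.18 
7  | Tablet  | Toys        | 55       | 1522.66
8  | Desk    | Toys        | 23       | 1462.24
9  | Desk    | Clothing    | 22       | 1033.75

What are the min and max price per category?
SELECT category, MIN(price), MAX(price)
FROM sales
GROUP BY category

Result:
  Clothing: min=949.00, max=1033.75
  Electronics: min=993.18, max=993.18
  Furniture: min=563.40, max=563.40
  Garden: min=1806.73, max=1931.06
  Toys: min=936.12, max=1522.66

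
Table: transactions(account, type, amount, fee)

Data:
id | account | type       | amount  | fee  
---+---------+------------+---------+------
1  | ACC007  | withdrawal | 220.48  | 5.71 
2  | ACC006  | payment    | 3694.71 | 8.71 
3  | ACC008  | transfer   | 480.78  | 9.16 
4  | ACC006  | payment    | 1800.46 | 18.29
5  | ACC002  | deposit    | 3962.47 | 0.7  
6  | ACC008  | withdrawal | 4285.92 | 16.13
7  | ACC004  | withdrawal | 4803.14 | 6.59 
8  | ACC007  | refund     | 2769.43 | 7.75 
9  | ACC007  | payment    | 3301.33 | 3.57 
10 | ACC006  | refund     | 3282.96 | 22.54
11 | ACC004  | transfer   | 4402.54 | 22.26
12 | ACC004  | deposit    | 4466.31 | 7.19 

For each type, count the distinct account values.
SELECT type, COUNT(DISTINCT account)
FROM transactions
GROUP BY type

Result:
  deposit: 2 distinct
  payment: 2 distinct
  refund: 2 distinct
  transfer: 2 distinct
  withdrawal: 3 distinct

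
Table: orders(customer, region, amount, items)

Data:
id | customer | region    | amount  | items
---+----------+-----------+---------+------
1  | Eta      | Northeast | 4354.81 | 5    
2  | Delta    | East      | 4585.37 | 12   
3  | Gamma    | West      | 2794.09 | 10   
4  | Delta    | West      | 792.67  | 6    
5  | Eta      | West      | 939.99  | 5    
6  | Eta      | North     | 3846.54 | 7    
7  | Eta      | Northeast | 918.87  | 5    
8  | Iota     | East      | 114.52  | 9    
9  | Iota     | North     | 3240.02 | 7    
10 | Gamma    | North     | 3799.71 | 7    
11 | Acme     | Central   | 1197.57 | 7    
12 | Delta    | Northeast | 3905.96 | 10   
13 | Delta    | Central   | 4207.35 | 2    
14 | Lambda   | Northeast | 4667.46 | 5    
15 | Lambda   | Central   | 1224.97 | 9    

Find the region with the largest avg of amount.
SELECT region, AVG(amount) as val
FROM orders
GROUP BY region
ORDER BY val DESC
LIMIT 1

Result: North with avg(amount) = 3628.76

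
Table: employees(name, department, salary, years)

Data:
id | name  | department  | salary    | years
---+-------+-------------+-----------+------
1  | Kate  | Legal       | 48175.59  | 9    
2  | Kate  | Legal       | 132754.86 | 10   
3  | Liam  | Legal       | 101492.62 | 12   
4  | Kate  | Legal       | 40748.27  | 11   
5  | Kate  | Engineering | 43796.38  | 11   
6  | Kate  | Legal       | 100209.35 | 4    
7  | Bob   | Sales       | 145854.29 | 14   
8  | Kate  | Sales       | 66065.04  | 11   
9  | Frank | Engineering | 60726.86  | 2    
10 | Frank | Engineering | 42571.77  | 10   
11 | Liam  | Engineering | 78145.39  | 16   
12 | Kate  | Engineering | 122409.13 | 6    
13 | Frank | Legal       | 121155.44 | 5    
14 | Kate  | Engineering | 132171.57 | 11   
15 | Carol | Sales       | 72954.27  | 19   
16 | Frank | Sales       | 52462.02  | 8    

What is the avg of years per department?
SELECT department, AVG(years) as result
FROM employees
GROUP BY department

Result:
  Engineering: 9.33
  Legal: 8.50
  Sales: 13.00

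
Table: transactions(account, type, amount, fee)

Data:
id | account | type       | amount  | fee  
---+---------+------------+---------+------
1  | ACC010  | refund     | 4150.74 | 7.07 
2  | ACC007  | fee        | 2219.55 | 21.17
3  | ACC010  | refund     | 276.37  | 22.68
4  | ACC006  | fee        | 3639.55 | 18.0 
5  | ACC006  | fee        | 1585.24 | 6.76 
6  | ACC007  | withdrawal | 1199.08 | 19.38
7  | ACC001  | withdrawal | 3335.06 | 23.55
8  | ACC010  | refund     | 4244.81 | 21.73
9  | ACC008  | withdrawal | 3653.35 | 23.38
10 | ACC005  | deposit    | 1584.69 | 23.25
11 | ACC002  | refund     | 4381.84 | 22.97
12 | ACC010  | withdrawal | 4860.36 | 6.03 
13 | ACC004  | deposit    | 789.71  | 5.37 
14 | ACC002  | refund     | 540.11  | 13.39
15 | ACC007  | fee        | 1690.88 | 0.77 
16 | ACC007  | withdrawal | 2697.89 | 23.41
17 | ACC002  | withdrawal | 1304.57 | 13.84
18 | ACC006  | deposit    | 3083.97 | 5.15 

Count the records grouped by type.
SELECT type, COUNT(*) as count
FROM transactions
GROUP BY type

Result:
  deposit: 3
  fee: 4
  refund: 5
  withdrawal: 6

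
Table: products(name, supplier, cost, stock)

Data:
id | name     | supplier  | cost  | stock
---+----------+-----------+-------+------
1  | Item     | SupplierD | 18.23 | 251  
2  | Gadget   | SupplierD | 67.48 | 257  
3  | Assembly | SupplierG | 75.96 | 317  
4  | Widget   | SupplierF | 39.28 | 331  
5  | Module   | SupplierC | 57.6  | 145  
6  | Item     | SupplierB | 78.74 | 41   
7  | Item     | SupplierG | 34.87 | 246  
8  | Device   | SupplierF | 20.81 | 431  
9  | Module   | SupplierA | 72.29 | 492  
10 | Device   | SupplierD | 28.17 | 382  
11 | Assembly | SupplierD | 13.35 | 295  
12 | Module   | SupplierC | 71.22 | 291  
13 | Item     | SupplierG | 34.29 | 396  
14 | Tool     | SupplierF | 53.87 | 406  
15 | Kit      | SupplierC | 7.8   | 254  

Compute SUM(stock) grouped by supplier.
SELECT supplier, SUM(stock) as result
FROM products
GROUP BY supplier

Result:
  SupplierA: 492
  SupplierB: 41
  SupplierC: 690
  SupplierD: 1185
  SupplierF: 1168
  SupplierG: 959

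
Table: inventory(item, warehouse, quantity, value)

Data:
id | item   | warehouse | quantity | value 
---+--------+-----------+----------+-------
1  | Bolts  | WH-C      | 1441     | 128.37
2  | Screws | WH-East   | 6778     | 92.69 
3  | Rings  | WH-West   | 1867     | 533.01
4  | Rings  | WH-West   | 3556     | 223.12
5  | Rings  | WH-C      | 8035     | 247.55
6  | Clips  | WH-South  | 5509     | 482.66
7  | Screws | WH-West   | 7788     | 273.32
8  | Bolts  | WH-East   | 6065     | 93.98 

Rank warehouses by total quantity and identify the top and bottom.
SELECT warehouse, SUM(quantity)
FROM inventory
GROUP BY warehouse
ORDER BY SUM(quantity)

All groups:
  WH-South: 5509
  WH-C: 9476
  WH-East: 12843
  WH-West: 13211

Highest: WH-West (13211)
Lowest: WH-South (5509)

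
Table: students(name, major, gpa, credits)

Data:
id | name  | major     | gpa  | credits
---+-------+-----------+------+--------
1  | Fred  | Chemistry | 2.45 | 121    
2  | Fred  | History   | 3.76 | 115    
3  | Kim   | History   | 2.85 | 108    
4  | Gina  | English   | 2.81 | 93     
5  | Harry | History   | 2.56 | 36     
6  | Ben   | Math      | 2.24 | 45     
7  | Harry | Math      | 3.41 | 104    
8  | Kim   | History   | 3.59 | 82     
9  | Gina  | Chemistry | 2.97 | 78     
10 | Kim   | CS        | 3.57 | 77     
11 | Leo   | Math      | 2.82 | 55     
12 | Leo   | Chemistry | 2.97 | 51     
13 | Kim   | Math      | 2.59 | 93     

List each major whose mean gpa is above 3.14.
SELECT major, AVG(gpa)
FROM students
GROUP BY major
HAVING AVG(gpa) > 3.14

Result:
  CS: avg=3.57
  History: avg=3.19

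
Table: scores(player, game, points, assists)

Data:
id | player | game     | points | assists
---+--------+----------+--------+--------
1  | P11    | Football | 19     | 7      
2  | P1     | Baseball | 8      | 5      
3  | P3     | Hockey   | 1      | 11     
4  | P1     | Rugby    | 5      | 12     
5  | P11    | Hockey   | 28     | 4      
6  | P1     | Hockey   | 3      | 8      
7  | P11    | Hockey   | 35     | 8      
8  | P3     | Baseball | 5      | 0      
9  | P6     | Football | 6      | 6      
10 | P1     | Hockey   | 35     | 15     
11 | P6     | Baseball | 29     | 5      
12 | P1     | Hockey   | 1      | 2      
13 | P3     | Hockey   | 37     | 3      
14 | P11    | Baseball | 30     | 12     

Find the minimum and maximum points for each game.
SELECT game, MIN(points), MAX(points)
FROM scores
GROUP BY game

Result:
  Baseball: min=5, max=30
  Football: min=6, max=19
  Hockey: min=1, max=37
  Rugby: min=5, max=5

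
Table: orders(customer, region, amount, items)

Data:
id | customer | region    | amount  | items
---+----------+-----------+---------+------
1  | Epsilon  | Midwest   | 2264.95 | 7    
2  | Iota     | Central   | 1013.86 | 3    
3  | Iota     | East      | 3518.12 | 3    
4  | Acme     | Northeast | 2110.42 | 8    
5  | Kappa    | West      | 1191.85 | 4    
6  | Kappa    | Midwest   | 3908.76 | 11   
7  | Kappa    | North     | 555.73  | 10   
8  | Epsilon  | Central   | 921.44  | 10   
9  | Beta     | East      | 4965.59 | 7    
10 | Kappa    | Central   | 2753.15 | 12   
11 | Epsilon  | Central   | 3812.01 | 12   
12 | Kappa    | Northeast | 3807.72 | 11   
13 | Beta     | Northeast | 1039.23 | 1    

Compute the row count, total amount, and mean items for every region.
SELECT region,
       COUNT(*) as cnt,
       SUM(amount) as total_amount,
       AVG(items) as avg_items
FROM orders
GROUP BY region

Result:
  Central: 4 records, 8500.46 total amount, 9.25 avg items
  East: 2 records, 8483.71 total amount, 5.00 avg items
  Midwest: 2 records, 6173.71 total amount, 9.00 avg items
  North: 1 records, 555.73 total amount, 10.00 avg items
  Northeast: 3 records, 6957.37 total amount, 6.67 avg items
  West: 1 records, 1191.85 total amount, 4.00 avg items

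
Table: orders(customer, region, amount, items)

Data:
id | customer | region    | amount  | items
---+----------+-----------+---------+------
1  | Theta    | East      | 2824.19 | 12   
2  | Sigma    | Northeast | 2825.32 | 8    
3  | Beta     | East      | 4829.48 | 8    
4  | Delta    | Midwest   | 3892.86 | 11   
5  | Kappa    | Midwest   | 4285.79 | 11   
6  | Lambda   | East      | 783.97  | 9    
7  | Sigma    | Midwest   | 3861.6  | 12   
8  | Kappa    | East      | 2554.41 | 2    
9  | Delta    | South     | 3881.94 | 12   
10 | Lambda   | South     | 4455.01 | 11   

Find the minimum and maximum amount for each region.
SELECT region, MIN(amount), MAX(amount)
FROM orders
GROUP BY region

Result:
  East: min=783.97, max=4829.48
  Midwest: min=3861.60, max=4285.79
  Northeast: min=2825.32, max=2825.32
  South: min=3881.94, max=4455.01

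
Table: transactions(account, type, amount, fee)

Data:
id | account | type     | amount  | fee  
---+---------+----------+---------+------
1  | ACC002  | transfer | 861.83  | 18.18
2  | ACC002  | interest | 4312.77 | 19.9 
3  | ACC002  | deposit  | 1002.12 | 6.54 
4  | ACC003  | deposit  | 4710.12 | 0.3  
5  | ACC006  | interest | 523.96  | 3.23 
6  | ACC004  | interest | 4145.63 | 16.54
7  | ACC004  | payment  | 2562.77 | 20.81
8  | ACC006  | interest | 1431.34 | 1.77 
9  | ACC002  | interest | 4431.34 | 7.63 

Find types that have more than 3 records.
SELECT type, COUNT(*) as cnt
FROM transactions
GROUP BY type
HAVING COUNT(*) > 3

Result:
  interest: 5

Note: HAVING filters groups after aggregation, WHERE filters rows before.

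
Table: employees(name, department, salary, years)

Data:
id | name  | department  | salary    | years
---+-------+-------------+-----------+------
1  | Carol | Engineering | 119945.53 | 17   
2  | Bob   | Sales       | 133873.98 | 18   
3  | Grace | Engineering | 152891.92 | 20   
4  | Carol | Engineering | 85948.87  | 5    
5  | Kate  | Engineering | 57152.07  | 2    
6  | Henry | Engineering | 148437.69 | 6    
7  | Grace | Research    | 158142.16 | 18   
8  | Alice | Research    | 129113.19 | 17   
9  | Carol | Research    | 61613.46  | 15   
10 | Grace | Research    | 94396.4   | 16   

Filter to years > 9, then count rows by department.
SELECT department, COUNT(*)
FROM employees
WHERE years > 9
GROUP BY department

Note: WHERE filters rows before grouping.

Result:
  Engineering: 2
  Research: 4
  Sales: 1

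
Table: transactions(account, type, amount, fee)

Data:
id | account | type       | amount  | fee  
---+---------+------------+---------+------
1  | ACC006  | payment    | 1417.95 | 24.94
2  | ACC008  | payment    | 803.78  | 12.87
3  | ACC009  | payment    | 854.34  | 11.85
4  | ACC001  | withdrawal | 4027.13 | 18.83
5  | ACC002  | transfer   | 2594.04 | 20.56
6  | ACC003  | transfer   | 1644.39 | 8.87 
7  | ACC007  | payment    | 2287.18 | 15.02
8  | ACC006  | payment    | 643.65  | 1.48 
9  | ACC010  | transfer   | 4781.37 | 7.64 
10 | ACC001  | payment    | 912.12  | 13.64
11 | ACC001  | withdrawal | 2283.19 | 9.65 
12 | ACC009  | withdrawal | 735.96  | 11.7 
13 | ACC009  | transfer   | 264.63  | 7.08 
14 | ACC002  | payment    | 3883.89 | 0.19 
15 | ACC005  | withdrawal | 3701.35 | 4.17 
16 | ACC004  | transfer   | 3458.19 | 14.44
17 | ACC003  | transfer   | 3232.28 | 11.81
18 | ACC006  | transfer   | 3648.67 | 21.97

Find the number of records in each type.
SELECT type, COUNT(*) as count
FROM transactions
GROUP BY type

Result:
  payment: 7
  transfer: 7
  withdrawal: 4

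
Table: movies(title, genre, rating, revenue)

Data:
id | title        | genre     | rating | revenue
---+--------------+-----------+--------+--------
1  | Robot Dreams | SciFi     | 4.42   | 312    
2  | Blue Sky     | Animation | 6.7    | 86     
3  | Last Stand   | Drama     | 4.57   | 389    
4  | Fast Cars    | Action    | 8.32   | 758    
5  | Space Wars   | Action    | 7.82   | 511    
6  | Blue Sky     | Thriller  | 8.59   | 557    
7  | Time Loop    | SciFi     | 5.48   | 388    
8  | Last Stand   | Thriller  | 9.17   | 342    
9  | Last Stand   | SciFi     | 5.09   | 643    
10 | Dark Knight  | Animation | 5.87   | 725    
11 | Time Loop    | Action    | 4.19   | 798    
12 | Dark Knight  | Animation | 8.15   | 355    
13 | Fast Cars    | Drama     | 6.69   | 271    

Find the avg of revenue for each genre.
SELECT genre, AVG(revenue) as result
FROM movies
GROUP BY genre

Result:
  Action: 689.00
  Animation: 388.67
  Drama: 330.00
  SciFi: 447.67
  Thriller: 449.50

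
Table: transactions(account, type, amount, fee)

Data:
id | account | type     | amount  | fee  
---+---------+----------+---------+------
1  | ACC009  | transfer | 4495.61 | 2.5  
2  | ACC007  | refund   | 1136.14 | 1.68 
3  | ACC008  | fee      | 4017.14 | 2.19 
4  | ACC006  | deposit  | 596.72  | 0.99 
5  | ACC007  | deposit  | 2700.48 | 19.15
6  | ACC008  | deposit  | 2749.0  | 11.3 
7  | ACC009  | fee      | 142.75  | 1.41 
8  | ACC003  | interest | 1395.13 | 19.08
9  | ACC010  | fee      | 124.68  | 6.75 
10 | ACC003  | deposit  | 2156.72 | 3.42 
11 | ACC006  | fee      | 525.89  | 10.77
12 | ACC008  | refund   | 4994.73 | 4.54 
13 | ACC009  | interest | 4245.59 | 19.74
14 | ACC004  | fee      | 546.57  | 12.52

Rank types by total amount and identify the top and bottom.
SELECT type, SUM(amount)
FROM transactions
GROUP BY type
ORDER BY SUM(amount)

All groups:
  transfer: 4495.61
  fee: 5357.03
  interest: 5640.72
  refund: 6130.87
  deposit: 8202.92

Highest: deposit (8202.92)
Lowest: transfer (4495.61)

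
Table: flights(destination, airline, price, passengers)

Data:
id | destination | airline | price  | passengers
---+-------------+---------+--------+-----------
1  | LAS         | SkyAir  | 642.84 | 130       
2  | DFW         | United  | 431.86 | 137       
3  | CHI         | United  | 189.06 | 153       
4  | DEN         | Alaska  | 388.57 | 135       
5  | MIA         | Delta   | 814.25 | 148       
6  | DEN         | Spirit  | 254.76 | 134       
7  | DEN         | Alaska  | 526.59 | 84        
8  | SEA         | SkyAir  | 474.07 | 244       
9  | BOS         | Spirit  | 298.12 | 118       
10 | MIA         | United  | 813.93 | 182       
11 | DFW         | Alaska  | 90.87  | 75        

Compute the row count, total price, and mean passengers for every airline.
SELECT airline,
       COUNT(*) as cnt,
       SUM(price) as total_price,
       AVG(passengers) as avg_passengers
FROM flights
GROUP BY airline

Result:
  Alaska: 3 records, 1006.03 total price, 98.00 avg passengers
  Delta: 1 records, 814.25 total price, 148.00 avg passengers
  SkyAir: 2 records, 1116.91 total price, 187.00 avg passengers
  Spirit: 2 records, 552.88 total price, 126.00 avg passengers
  United: 3 records, 1434.85 total price, 157.33 avg passengers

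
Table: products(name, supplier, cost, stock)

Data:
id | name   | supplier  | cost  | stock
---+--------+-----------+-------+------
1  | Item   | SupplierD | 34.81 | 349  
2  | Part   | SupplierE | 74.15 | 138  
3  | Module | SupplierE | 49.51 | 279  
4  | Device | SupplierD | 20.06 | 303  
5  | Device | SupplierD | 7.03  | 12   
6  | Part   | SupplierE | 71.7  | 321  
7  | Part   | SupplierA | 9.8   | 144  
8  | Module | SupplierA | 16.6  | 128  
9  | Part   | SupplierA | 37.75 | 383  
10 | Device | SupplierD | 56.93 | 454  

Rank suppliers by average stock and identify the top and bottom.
SELECT supplier, AVG(stock)
FROM products
GROUP BY supplier
ORDER BY AVG(stock)

All groups:
  SupplierA: 218.33
  SupplierE: 246.00
  SupplierD: 279.50

Highest: SupplierD (279.50)
Lowest: SupplierA (218.33)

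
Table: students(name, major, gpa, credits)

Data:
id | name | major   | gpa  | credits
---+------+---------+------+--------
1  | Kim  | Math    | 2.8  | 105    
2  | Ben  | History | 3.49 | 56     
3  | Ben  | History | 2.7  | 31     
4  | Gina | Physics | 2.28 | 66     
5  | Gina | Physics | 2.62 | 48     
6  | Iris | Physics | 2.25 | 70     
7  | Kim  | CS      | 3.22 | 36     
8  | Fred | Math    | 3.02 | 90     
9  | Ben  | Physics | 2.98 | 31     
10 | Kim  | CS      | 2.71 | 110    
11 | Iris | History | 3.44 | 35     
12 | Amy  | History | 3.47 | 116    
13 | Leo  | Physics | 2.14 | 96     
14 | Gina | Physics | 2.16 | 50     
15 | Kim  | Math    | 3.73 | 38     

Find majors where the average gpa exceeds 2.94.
SELECT major, AVG(gpa)
FROM students
GROUP BY major
HAVING AVG(gpa) > 2.94

Result:
  CS: avg=2.97
  History: avg=3.28
  Math: avg=3.18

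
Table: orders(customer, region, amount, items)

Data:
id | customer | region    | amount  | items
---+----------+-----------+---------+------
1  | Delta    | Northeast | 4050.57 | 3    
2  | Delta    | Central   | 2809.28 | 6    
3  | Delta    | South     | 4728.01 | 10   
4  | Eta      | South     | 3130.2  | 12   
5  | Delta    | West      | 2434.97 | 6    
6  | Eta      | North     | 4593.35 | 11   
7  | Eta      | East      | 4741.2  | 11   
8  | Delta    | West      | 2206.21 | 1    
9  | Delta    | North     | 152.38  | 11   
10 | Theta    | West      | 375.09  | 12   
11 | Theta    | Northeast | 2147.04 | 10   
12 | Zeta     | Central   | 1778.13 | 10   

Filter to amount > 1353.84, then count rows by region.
SELECT region, COUNT(*)
FROM orders
WHERE amount > 1353.84
GROUP BY region

Note: WHERE filters rows before grouping.

Result:
  Central: 2
  East: 1
  North: 1
  Northeast: 2
  South: 2
  West: 2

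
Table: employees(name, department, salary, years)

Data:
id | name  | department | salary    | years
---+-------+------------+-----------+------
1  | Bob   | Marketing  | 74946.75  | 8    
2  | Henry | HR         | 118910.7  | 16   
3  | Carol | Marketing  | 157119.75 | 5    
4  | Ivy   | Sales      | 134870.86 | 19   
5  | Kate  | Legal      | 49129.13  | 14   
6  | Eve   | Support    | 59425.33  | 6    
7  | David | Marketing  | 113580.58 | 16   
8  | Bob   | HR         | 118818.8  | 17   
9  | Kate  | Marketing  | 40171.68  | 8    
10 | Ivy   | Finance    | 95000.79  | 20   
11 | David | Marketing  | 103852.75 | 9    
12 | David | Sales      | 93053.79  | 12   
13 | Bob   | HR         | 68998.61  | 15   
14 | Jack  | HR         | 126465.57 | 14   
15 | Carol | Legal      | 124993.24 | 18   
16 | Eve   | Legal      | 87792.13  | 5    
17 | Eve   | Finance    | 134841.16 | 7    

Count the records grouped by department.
SELECT department, COUNT(*) as count
FROM employees
GROUP BY department

Result:
  Finance: 2
  HR: 4
  Legal: 3
  Marketing: 5
  Sales: 2
  Support: 1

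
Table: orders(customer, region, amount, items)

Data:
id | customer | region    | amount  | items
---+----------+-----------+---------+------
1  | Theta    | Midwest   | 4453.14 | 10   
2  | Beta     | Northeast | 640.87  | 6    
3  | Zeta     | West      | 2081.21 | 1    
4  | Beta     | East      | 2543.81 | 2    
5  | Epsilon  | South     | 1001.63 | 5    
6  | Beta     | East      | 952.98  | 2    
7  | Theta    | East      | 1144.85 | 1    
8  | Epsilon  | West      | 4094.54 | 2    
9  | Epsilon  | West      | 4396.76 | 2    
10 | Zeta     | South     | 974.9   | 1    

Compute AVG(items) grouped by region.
SELECT region, AVG(items) as result
FROM orders
GROUP BY region

Result:
  East: 1.67
  Midwest: 10.00
  Northeast: 6.00
  South: 3.00
  West: 1.67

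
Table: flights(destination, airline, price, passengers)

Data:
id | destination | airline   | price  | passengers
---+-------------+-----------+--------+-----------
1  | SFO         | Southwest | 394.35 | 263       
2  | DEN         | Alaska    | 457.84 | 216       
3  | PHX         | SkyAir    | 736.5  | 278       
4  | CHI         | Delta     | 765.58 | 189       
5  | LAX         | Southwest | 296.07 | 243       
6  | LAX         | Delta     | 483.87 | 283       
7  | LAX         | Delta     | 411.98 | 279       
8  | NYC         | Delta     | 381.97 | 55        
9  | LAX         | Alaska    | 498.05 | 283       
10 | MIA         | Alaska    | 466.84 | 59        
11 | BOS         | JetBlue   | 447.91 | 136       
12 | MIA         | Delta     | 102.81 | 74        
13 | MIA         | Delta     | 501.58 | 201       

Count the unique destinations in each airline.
SELECT airline, COUNT(DISTINCT destination)
FROM flights
GROUP BY airline

Result:
  Alaska: 3 distinct
  Delta: 4 distinct
  JetBlue: 1 distinct
  SkyAir: 1 distinct
  Southwest: 2 distinct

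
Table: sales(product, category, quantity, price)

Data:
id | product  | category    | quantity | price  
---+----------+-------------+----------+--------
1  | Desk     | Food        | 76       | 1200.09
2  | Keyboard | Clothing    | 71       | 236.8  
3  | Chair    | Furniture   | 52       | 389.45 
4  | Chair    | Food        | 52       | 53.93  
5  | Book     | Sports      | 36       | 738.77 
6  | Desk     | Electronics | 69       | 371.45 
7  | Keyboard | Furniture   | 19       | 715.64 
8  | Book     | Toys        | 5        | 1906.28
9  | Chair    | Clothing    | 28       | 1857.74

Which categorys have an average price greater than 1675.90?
SELECT category, AVG(price)
FROM sales
GROUP BY category
HAVING AVG(price) > 1675.90

Result:
  Toys: avg=1906.28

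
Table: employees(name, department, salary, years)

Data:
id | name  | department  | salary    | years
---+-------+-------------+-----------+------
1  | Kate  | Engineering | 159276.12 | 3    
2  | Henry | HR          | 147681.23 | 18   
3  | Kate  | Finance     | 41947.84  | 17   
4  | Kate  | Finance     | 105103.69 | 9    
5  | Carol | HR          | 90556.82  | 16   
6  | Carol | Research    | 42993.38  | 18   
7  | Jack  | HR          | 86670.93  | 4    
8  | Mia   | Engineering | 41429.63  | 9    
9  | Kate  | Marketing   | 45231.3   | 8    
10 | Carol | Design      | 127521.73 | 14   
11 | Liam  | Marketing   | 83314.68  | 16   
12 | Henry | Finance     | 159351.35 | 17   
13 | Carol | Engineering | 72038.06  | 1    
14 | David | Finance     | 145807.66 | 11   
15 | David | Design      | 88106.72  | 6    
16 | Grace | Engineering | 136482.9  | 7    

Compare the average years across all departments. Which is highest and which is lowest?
SELECT department, AVG(years)
FROM employees
GROUP BY department
ORDER BY AVG(years)

All groups:
  Engineering: 5.00
  Design: 10.00
  Marketing: 12.00
  HR: 12.67
  Finance: 13.50
  Research: 18.00

Highest: Research (18.00)
Lowest: Engineering (5.00)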